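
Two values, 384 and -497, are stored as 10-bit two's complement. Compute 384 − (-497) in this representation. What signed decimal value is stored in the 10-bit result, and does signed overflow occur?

-143; overflow

384 → 0110000000
-497 → 1000001111
Subtract via negate-and-add: invert 1000001111 + 1 = 0111110001 (i.e. 497).
  0110000000
+ 0111110001
= 1101110001
Result 1101110001: MSB = 1 → 881 − 1024 = -143.
Both addends (after negating the subtrahend) are non-negative but the stored result is negative: signed overflow. The true value 384 − (-497) = 881 lies outside [-512, 511].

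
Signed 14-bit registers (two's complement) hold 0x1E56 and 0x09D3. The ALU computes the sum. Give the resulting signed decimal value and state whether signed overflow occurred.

-6103; overflow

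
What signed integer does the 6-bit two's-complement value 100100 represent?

MSB is 1, so the value is negative.
Unsigned reading: 36. Subtract 2^6 = 64: 36 − 64 = -28.

-28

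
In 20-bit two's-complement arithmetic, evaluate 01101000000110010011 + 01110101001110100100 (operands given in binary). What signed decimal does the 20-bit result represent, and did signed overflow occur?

-142025; overflow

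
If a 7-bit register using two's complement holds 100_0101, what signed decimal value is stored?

-59

MSB is 1, so the value is negative.
Invert: 0111010. Add 1: 0111011 = 59. So the value is −59.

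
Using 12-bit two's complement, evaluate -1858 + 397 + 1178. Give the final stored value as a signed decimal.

-1858 + 397 = -1461 (101001001011)
-1461 + 1178 = -283 (111011100101)

-283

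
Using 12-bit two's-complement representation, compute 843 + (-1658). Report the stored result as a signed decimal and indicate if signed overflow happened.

-815; no overflow

843 → 001101001011
-1658 → 100110000110
  001101001011
+ 100110000110
= 110011010001
Result 110011010001: MSB = 1 → 3281 − 4096 = -815.
Addends have opposite signs, so signed overflow cannot occur.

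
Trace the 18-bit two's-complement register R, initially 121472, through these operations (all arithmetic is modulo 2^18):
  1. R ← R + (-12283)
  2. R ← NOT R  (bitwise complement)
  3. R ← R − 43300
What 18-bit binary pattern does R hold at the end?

011010110001010110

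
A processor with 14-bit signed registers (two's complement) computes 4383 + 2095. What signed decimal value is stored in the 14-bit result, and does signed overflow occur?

4383 → 01000100011111
2095 → 00100000101111
  01000100011111
+ 00100000101111
= 01100101001110
Result 01100101001110: MSB = 0 → value 6478.
Both addends are non-negative and so is the stored result: no signed overflow.

6478; no overflow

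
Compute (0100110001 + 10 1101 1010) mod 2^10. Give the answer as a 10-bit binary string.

  0100110001
+ 1011011010
= 0000001011  (discard carry-out 1)

0000001011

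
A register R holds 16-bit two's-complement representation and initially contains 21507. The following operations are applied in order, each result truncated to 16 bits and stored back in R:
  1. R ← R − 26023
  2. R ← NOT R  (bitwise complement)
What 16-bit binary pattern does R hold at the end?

Start: R = 21507 = 0101010000000011.
R = 21507 − 26023 = -4516 = 1110111001011100
R = NOT 1110111001011100 = 0001000110100011 = 4515

0001000110100011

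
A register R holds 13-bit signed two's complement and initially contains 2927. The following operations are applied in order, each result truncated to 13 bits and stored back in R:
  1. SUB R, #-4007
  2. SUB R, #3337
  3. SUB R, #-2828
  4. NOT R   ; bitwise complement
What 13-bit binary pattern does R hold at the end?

0011011100110

Start: R = 2927 = 0101101101111.
R = 2927 − (-4007) = 6934; wraps to -1258 = 1101100010110
R = -1258 − 3337 = -4595; wraps to 3597 = 0111000001101
R = 3597 − (-2828) = 6425; wraps to -1767 = 1100100011001
R = NOT 1100100011001 = 0011011100110 = 1766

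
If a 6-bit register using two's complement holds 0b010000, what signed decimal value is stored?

MSB is 0, so the value is non-negative: 010000 = 16.

16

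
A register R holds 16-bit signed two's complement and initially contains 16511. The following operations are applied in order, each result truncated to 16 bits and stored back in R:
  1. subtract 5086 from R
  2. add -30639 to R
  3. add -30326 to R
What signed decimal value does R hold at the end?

15996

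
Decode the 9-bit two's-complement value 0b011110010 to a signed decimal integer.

MSB is 0, so the value is non-negative: 011110010 = 242.

242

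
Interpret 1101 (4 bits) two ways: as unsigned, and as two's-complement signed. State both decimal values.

unsigned = 13, signed = -3

Unsigned: 1101 = 13.
Signed: MSB=1 → 13 − 16 = -3.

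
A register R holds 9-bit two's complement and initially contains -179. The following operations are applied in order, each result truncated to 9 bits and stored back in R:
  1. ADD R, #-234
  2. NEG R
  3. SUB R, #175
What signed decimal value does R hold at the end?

238

Start: R = -179 = 101001101.
R = -179 + (-234) = -413; wraps to 99 = 001100011
R = −(99) = -99 = 110011101
R = -99 − 175 = -274; wraps to 238 = 011101110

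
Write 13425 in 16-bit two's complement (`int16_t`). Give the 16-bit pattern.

0011010001110001

13425 is non-negative, so write it directly in 16 bits: 0011010001110001.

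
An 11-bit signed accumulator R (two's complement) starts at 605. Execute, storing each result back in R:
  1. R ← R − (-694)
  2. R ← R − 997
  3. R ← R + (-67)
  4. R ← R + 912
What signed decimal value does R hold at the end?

Start: R = 605 = 01001011101.
R = 605 − (-694) = 1299; wraps to -749 = 10100010011
R = -749 − 997 = -1746; wraps to 302 = 00100101110
R = 302 + (-67) = 235 = 00011101011
R = 235 + 912 = 1147; wraps to -901 = 10001111011

-901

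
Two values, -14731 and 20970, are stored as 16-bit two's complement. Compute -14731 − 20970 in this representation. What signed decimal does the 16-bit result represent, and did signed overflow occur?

-14731 → 1100011001110101
20970 → 0101000111101010
Subtract via negate-and-add: invert 0101000111101010 + 1 = 1010111000010110 (i.e. -20970).
  1100011001110101
+ 1010111000010110
= 0111010010001011  (discard carry-out 1)
Result 0111010010001011: MSB = 0 → value 29835.
Both addends (after negating the subtrahend) are negative but the stored result is non-negative: signed overflow. The true value -14731 − 20970 = -35701 lies outside [-32768, 32767].

29835; overflow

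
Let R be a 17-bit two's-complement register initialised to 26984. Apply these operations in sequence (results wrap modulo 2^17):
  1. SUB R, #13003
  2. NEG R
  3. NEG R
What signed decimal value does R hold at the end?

13981

Start: R = 26984 = 00110100101101000.
R = 26984 − 13003 = 13981 = 00011011010011101
R = −(13981) = -13981 = 11100100101100011
R = −(-13981) = 13981 = 00011011010011101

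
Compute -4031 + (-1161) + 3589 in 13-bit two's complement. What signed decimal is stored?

-1603

-4031 + (-1161) = -5192 → wraps to 3000 (0101110111000)
3000 + 3589 = 6589 → wraps to -1603 (1100110111101)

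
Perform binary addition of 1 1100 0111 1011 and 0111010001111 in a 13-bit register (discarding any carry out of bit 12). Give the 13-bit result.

0101100001010

  1110001111011
+ 0111010001111
= 0101100001010  (discard carry-out 1)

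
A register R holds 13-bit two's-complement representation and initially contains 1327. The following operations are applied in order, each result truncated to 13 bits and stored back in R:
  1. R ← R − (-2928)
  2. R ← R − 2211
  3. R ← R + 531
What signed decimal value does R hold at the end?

2575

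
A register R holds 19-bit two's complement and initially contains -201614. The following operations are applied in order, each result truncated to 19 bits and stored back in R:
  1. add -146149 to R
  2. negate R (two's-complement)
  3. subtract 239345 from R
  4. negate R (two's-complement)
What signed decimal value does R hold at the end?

Start: R = -201614 = 1001110110001110010.
R = -201614 + (-146149) = -347763; wraps to 176525 = 0101011000110001101
R = −(176525) = -176525 = 1010100111001110011
R = -176525 − 239345 = -415870; wraps to 108418 = 0011010011110000010
R = −(108418) = -108418 = 1100101100001111110

-108418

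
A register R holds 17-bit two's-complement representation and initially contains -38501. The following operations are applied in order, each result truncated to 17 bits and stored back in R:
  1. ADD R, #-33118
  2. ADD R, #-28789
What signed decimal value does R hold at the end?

30664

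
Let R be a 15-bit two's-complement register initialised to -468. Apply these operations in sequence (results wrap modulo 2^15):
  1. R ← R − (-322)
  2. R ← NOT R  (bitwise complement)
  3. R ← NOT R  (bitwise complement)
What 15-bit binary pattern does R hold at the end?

111111101101110

Start: R = -468 = 111111000101100.
R = -468 − (-322) = -146 = 111111101101110
R = NOT 111111101101110 = 000000010010001 = 145
R = NOT 000000010010001 = 111111101101110 = -146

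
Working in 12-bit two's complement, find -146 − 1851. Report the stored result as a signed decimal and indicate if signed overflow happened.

-1997; no overflow

-146 → 111101101110
1851 → 011100111011
Subtract via negate-and-add: invert 011100111011 + 1 = 100011000101 (i.e. -1851).
  111101101110
+ 100011000101
= 100000110011  (discard carry-out 1)
Result 100000110011: MSB = 1 → 2099 − 4096 = -1997.
Both addends (after negating the subtrahend) are negative and so is the stored result: no signed overflow.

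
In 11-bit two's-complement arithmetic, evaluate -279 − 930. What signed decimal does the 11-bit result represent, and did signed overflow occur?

839; overflow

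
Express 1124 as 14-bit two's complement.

1124 is non-negative, so write it directly in 14 bits: 00010001100100.

00010001100100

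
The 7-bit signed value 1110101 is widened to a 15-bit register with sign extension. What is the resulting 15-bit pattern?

111111111110101

MSB of 1110101 is 1; replicate it into the new high bits.
11111111|1110101 → 111111111110101 (still -11).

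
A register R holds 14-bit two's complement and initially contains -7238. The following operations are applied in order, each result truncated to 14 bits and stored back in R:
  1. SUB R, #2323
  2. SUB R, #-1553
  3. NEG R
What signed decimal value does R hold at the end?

Start: R = -7238 = 10001110111010.
R = -7238 − 2323 = -9561; wraps to 6823 = 01101010100111
R = 6823 − (-1553) = 8376; wraps to -8008 = 10000010111000
R = −(-8008) = 8008 = 01111101001000

8008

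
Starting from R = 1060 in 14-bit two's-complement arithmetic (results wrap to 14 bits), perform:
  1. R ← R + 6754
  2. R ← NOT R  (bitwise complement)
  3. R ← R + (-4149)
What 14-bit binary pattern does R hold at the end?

01000101000100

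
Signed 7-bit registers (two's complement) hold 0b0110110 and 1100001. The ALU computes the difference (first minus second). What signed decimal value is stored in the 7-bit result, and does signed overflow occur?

0b0110110 → 0110110 = 54 (signed)
1100001 = -31 (signed)
Subtract via negate-and-add: invert 1100001 + 1 = 0011111 (i.e. 31).
  0110110
+ 0011111
= 1010101
Result 1010101: MSB = 1 → 85 − 128 = -43.
Both addends (after negating the subtrahend) are non-negative but the stored result is negative: signed overflow. The true value 54 − (-31) = 85 lies outside [-64, 63].

-43; overflow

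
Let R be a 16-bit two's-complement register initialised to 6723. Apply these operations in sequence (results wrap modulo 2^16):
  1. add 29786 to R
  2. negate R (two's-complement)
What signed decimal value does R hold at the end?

Start: R = 6723 = 0001101001000011.
R = 6723 + 29786 = 36509; wraps to -29027 = 1000111010011101
R = −(-29027) = 29027 = 0111000101100011

29027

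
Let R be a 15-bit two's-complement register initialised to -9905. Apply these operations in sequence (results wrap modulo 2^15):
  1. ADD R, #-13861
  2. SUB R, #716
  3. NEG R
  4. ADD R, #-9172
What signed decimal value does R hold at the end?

Start: R = -9905 = 101100101001111.
R = -9905 + (-13861) = -23766; wraps to 9002 = 010001100101010
R = 9002 − 716 = 8286 = 010000001011110
R = −(8286) = -8286 = 101111110100010
R = -8286 + (-9172) = -17458; wraps to 15310 = 011101111001110

15310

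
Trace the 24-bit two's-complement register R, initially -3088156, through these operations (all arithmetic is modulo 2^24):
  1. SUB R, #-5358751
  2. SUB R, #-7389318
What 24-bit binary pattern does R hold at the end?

Start: R = -3088156 = 110100001110000011100100.
R = -3088156 − (-5358751) = 2270595 = 001000101010010110000011
R = 2270595 − (-7389318) = 9659913; wraps to -7117303 = 100100110110011000001001

100100110110011000001001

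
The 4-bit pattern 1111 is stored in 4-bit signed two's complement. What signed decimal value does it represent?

-1

MSB is 1, so the value is negative.
Unsigned reading: 15. Subtract 2^4 = 16: 15 − 16 = -1.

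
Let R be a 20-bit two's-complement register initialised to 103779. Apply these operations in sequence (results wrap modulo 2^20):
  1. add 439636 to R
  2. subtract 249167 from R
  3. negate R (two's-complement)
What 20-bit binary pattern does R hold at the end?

10111000001010011000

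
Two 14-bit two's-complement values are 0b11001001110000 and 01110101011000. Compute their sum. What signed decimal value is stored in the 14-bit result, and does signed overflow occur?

4040; no overflow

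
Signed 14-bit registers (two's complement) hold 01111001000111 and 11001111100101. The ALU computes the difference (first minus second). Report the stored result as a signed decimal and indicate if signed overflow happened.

-5534; overflow

01111001000111 = 7751 (signed)
11001111100101 = -3099 (signed)
Subtract via negate-and-add: invert 11001111100101 + 1 = 00110000011011 (i.e. 3099).
  01111001000111
+ 00110000011011
= 10101001100010
Result 10101001100010: MSB = 1 → 10850 − 16384 = -5534.
Both addends (after negating the subtrahend) are non-negative but the stored result is negative: signed overflow. The true value 7751 − (-3099) = 10850 lies outside [-8192, 8191].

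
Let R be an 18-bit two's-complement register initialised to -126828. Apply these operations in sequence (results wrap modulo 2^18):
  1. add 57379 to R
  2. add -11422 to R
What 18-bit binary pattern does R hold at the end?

101100010000011001

Start: R = -126828 = 100001000010010100.
R = -126828 + 57379 = -69449 = 101111000010110111
R = -69449 + (-11422) = -80871 = 101100010000011001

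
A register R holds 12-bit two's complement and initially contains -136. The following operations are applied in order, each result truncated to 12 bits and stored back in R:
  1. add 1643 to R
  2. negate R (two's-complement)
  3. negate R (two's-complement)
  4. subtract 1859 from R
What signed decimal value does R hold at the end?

Start: R = -136 = 111101111000.
R = -136 + 1643 = 1507 = 010111100011
R = −(1507) = -1507 = 101000011101
R = −(-1507) = 1507 = 010111100011
R = 1507 − 1859 = -352 = 111010100000

-352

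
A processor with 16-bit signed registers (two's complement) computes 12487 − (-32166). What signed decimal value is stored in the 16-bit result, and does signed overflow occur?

-20883; overflow

12487 → 0011000011000111
-32166 → 1000001001011010
Subtract via negate-and-add: invert 1000001001011010 + 1 = 0111110110100110 (i.e. 32166).
  0011000011000111
+ 0111110110100110
= 1010111001101101
Result 1010111001101101: MSB = 1 → 44653 − 65536 = -20883.
Both addends (after negating the subtrahend) are non-negative but the stored result is negative: signed overflow. The true value 12487 − (-32166) = 44653 lies outside [-32768, 32767].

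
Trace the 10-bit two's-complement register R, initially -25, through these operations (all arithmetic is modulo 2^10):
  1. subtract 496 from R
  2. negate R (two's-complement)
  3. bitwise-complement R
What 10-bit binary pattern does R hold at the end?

Start: R = -25 = 1111100111.
R = -25 − 496 = -521; wraps to 503 = 0111110111
R = −(503) = -503 = 1000001001
R = NOT 1000001001 = 0111110110 = 502

0111110110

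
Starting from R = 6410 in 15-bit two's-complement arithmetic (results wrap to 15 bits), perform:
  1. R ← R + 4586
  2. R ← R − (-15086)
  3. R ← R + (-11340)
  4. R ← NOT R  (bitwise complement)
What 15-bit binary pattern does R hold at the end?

Start: R = 6410 = 001100100001010.
R = 6410 + 4586 = 10996 = 010101011110100
R = 10996 − (-15086) = 26082; wraps to -6686 = 110010111100010
R = -6686 + (-11340) = -18026; wraps to 14742 = 011100110010110
R = NOT 011100110010110 = 100011001101001 = -14743

100011001101001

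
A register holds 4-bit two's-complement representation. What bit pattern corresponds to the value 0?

0 is non-negative, so write it directly in 4 bits: 0000.

0000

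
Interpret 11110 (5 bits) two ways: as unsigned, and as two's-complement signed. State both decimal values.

Unsigned: 11110 = 30.
Signed: MSB=1 → 30 − 32 = -2.

unsigned = 30, signed = -2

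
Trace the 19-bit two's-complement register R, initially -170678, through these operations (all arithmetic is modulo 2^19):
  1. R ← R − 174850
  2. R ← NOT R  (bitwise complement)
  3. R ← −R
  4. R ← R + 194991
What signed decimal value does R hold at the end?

-150536

Start: R = -170678 = 1010110010101001010.
R = -170678 − 174850 = -345528; wraps to 178760 = 0101011101001001000
R = NOT 0101011101001001000 = 1010100010110110111 = -178761
R = −(-178761) = 178761 = 0101011101001001001
R = 178761 + 194991 = 373752; wraps to -150536 = 1011011001111111000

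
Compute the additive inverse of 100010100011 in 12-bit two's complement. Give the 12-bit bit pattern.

Invert: 011101011100. Add 1: 011101011101.
Check: 100010100011 = -1885, 011101011101 = 1885.

011101011101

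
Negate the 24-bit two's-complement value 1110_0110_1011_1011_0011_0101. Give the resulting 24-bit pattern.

Invert: 000110010100010011001010. Add 1: 000110010100010011001011.
Check: 111001101011101100110101 = -1656011, 000110010100010011001011 = 1656011.

000110010100010011001011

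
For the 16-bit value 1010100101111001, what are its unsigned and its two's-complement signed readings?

unsigned = 43385, signed = -22151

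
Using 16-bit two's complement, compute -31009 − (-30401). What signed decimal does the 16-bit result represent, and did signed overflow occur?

-608; no overflow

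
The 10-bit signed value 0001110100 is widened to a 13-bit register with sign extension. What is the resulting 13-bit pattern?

0000001110100

MSB of 0001110100 is 0; replicate it into the new high bits.
000|0001110100 → 0000001110100 (still 116).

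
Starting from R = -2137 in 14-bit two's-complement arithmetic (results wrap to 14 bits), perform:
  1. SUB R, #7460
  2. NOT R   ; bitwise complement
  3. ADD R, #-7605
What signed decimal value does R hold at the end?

1991

Start: R = -2137 = 11011110100111.
R = -2137 − 7460 = -9597; wraps to 6787 = 01101010000011
R = NOT 01101010000011 = 10010101111100 = -6788
R = -6788 + (-7605) = -14393; wraps to 1991 = 00011111000111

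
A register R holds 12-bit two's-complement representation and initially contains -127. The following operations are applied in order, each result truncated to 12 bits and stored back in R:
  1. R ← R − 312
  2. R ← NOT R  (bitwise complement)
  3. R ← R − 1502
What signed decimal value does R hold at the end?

-1064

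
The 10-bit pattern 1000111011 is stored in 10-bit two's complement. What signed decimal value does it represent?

-453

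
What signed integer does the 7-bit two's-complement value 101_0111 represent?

-41

MSB is 1, so the value is negative.
Invert: 0101000. Add 1: 0101001 = 41. So the value is −41.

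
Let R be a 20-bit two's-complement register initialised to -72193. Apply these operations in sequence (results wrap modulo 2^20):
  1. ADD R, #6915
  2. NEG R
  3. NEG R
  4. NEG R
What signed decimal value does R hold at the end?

65278

Start: R = -72193 = 11101110010111111111.
R = -72193 + 6915 = -65278 = 11110000000100000010
R = −(-65278) = 65278 = 00001111111011111110
R = −(65278) = -65278 = 11110000000100000010
R = −(-65278) = 65278 = 00001111111011111110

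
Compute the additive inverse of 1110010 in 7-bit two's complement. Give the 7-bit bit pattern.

0001110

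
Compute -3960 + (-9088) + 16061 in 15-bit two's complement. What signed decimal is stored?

3013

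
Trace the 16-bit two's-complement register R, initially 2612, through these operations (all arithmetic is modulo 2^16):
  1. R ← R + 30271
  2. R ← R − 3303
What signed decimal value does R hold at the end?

29580

Start: R = 2612 = 0000101000110100.
R = 2612 + 30271 = 32883; wraps to -32653 = 1000000001110011
R = -32653 − 3303 = -35956; wraps to 29580 = 0111001110001100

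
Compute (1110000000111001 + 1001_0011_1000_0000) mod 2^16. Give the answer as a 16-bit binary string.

  1110000000111001
+ 1001001110000000
= 0111001110111001  (discard carry-out 1)

0111001110111001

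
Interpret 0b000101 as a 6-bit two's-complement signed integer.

MSB is 0, so the value is non-negative: 000101 = 5.

5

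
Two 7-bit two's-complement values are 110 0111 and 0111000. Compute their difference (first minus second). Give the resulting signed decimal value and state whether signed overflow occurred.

47; overflow

110 0111 → 1100111 = -25 (signed)
0111000 = 56 (signed)
Subtract via negate-and-add: invert 0111000 + 1 = 1001000 (i.e. -56).
  1100111
+ 1001000
= 0101111  (discard carry-out 1)
Result 0101111: MSB = 0 → value 47.
Both addends (after negating the subtrahend) are negative but the stored result is non-negative: signed overflow. The true value -25 − 56 = -81 lies outside [-64, 63].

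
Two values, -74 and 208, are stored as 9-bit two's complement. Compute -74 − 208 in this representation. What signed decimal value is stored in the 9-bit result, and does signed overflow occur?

-74 → 110110110
208 → 011010000
Subtract via negate-and-add: invert 011010000 + 1 = 100110000 (i.e. -208).
  110110110
+ 100110000
= 011100110  (discard carry-out 1)
Result 011100110: MSB = 0 → value 230.
Both addends (after negating the subtrahend) are negative but the stored result is non-negative: signed overflow. The true value -74 − 208 = -282 lies outside [-256, 255].

230; overflow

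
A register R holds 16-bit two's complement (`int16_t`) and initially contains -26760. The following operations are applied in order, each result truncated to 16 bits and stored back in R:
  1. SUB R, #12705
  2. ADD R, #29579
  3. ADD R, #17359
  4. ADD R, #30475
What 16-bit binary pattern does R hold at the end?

1001010000111100

Start: R = -26760 = 1001011101111000.
R = -26760 − 12705 = -39465; wraps to 26071 = 0110010111010111
R = 26071 + 29579 = 55650; wraps to -9886 = 1101100101100010
R = -9886 + 17359 = 7473 = 0001110100110001
R = 7473 + 30475 = 37948; wraps to -27588 = 1001010000111100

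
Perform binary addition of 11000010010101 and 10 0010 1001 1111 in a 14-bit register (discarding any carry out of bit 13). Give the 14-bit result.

  11000010010101
+ 10001010011111
= 01001100110100  (discard carry-out 1)

01001100110100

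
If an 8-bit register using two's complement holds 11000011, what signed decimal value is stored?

-61

MSB is 1, so the value is negative.
Invert: 00111100. Add 1: 00111101 = 61. So the value is −61.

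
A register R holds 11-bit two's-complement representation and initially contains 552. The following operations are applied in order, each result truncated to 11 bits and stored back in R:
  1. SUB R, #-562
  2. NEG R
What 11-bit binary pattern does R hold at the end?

Start: R = 552 = 01000101000.
R = 552 − (-562) = 1114; wraps to -934 = 10001011010
R = −(-934) = 934 = 01110100110

01110100110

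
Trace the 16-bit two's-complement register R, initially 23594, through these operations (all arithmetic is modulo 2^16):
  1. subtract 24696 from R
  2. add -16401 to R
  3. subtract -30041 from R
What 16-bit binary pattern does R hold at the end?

0011000011111010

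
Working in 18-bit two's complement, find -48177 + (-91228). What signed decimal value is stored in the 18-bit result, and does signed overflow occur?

-48177 → 110100001111001111
-91228 → 101001101110100100
  110100001111001111
+ 101001101110100100
= 011101111101110011  (discard carry-out 1)
Result 011101111101110011: MSB = 0 → value 122739.
Both addends are negative but the stored result is non-negative: signed overflow. The true value -48177 + (-91228) = -139405 lies outside [-131072, 131071].

122739; overflow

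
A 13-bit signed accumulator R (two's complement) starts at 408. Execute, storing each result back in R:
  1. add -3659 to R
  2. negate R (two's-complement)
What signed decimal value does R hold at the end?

Start: R = 408 = 0000110011000.
R = 408 + (-3659) = -3251 = 1001101001101
R = −(-3251) = 3251 = 0110010110011

3251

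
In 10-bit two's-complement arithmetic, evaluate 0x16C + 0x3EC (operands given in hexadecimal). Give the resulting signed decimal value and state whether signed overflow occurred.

344; no overflow

0x16C = 0101101100 = 364 (signed)
0x3EC = 1111101100 = -20 (signed)
  0101101100
+ 1111101100
= 0101011000  (discard carry-out 1)
Result 0101011000: MSB = 0 → value 344.
Addends have opposite signs, so signed overflow cannot occur.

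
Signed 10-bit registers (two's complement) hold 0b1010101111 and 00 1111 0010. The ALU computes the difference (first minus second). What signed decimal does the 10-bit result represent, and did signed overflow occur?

445; overflow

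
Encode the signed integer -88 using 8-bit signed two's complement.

|-88| = 88 = 01011000 in 8 bits.
Invert the bits: 10100111. Add 1: 10101000.

10101000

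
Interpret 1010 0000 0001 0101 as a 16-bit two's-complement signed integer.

-24555

MSB is 1, so the value is negative.
Invert: 0101111111101010. Add 1: 0101111111101011 = 24555. So the value is −24555.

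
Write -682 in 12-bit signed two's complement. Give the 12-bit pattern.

|-682| = 682 = 001010101010 in 12 bits.
Invert the bits: 110101010101. Add 1: 110101010110.

110101010110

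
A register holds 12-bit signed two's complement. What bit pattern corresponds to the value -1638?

100110011010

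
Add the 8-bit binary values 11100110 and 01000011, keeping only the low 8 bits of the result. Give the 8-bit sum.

  11100110
+ 01000011
= 00101001  (discard carry-out 1)

00101001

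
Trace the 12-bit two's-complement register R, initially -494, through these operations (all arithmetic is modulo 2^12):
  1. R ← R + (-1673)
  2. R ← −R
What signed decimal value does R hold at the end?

-1929

Start: R = -494 = 111000010010.
R = -494 + (-1673) = -2167; wraps to 1929 = 011110001001
R = −(1929) = -1929 = 100001110111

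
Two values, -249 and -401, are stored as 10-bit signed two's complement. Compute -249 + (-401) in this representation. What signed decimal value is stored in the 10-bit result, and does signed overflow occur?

-249 → 1100000111
-401 → 1001101111
  1100000111
+ 1001101111
= 0101110110  (discard carry-out 1)
Result 0101110110: MSB = 0 → value 374.
Both addends are negative but the stored result is non-negative: signed overflow. The true value -249 + (-401) = -650 lies outside [-512, 511].

374; overflow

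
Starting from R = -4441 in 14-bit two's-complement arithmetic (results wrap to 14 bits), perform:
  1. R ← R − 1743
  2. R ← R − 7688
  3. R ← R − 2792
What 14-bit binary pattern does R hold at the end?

Start: R = -4441 = 10111010100111.
R = -4441 − 1743 = -6184 = 10011111011000
R = -6184 − 7688 = -13872; wraps to 2512 = 00100111010000
R = 2512 − 2792 = -280 = 11111011101000

11111011101000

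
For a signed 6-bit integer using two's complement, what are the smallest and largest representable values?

min = -32, max = 31

Minimum: −2^5 = -32.
Maximum: 2^5 − 1 = 31.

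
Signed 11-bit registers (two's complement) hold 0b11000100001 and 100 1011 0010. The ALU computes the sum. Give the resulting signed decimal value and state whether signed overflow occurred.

723; overflow

0b11000100001 → 11000100001 = -479 (signed)
100 1011 0010 → 10010110010 = -846 (signed)
  11000100001
+ 10010110010
= 01011010011  (discard carry-out 1)
Result 01011010011: MSB = 0 → value 723.
Both addends are negative but the stored result is non-negative: signed overflow. The true value -479 + (-846) = -1325 lies outside [-1024, 1023].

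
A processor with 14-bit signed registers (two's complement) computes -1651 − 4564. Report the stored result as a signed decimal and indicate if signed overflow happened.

-1651 → 11100110001101
4564 → 01000111010100
Subtract via negate-and-add: invert 01000111010100 + 1 = 10111000101100 (i.e. -4564).
  11100110001101
+ 10111000101100
= 10011110111001  (discard carry-out 1)
Result 10011110111001: MSB = 1 → 10169 − 16384 = -6215.
Both addends (after negating the subtrahend) are negative and so is the stored result: no signed overflow.

-6215; no overflow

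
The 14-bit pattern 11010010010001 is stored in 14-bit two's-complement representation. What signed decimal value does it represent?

-2927

MSB is 1, so the value is negative.
Invert: 00101101101110. Add 1: 00101101101111 = 2927. So the value is −2927.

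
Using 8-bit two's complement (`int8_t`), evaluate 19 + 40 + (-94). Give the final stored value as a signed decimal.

19 + 40 = 59 (00111011)
59 + (-94) = -35 (11011101)

-35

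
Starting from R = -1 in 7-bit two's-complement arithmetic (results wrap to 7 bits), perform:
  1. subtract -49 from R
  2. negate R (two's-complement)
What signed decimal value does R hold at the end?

Start: R = -1 = 1111111.
R = -1 − (-49) = 48 = 0110000
R = −(48) = -48 = 1010000

-48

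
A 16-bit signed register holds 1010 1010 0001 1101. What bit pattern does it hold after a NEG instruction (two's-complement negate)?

Invert: 0101010111100010. Add 1: 0101010111100011.

0101010111100011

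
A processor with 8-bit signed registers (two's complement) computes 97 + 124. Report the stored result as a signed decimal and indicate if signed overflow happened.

-35; overflow

97 → 01100001
124 → 01111100
  01100001
+ 01111100
= 11011101
Result 11011101: MSB = 1 → 221 − 256 = -35.
Both addends are non-negative but the stored result is negative: signed overflow. The true value 97 + 124 = 221 lies outside [-128, 127].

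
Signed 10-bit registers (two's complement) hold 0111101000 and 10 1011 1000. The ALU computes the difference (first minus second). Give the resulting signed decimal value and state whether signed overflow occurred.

-208; overflow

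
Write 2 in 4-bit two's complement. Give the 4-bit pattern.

0010

2 is non-negative, so write it directly in 4 bits: 0010.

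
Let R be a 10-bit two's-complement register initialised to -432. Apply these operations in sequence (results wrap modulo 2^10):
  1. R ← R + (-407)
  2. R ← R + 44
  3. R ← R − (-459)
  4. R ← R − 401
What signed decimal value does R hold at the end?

287

Start: R = -432 = 1001010000.
R = -432 + (-407) = -839; wraps to 185 = 0010111001
R = 185 + 44 = 229 = 0011100101
R = 229 − (-459) = 688; wraps to -336 = 1010110000
R = -336 − 401 = -737; wraps to 287 = 0100011111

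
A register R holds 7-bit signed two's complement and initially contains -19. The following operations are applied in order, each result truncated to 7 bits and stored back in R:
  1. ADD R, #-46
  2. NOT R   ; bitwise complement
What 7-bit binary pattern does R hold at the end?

Start: R = -19 = 1101101.
R = -19 + (-46) = -65; wraps to 63 = 0111111
R = NOT 0111111 = 1000000 = -64

1000000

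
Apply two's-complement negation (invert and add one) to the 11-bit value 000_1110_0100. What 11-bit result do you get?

Invert: 11100011011. Add 1: 11100011100.
Check: 00011100100 = 228, 11100011100 = -228.

11100011100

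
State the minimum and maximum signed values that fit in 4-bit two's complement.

Minimum: −2^3 = -8.
Maximum: 2^3 − 1 = 7.

min = -8, max = 7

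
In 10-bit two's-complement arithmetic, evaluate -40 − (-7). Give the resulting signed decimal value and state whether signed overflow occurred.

-33; no overflow

-40 → 1111011000
-7 → 1111111001
Subtract via negate-and-add: invert 1111111001 + 1 = 0000000111 (i.e. 7).
  1111011000
+ 0000000111
= 1111011111
Result 1111011111: MSB = 1 → 991 − 1024 = -33.
Addends (after negating the subtrahend) have opposite signs, so signed overflow cannot occur.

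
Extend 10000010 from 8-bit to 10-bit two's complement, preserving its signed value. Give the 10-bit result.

MSB of 10000010 is 1; replicate it into the new high bits.
11|10000010 → 1110000010 (still -126).

1110000010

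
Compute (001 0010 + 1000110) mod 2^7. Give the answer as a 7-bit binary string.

1011000

  0010010
+ 1000110
= 1011000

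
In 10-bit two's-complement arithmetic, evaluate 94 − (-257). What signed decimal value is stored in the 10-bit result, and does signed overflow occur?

351; no overflow

94 → 0001011110
-257 → 1011111111
Subtract via negate-and-add: invert 1011111111 + 1 = 0100000001 (i.e. 257).
  0001011110
+ 0100000001
= 0101011111
Result 0101011111: MSB = 0 → value 351.
Both addends (after negating the subtrahend) are non-negative and so is the stored result: no signed overflow.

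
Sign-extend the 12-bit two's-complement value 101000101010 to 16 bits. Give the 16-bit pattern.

1111101000101010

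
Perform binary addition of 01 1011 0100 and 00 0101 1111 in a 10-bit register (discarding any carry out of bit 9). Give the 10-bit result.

1000010011

  0110110100
+ 0001011111
= 1000010011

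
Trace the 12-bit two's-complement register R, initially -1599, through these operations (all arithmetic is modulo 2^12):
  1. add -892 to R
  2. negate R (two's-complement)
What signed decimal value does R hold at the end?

-1605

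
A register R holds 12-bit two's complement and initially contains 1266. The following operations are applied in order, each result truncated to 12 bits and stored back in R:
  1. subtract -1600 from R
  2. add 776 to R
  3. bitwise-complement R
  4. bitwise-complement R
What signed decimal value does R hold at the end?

-454

Start: R = 1266 = 010011110010.
R = 1266 − (-1600) = 2866; wraps to -1230 = 101100110010
R = -1230 + 776 = -454 = 111000111010
R = NOT 111000111010 = 000111000101 = 453
R = NOT 000111000101 = 111000111010 = -454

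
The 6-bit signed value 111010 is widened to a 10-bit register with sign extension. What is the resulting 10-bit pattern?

MSB of 111010 is 1; replicate it into the new high bits.
1111|111010 → 1111111010 (still -6).

1111111010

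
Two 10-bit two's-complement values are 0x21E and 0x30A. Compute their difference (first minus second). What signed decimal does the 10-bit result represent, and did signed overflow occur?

0x21E = 1000011110 = -482 (signed)
0x30A = 1100001010 = -246 (signed)
Subtract via negate-and-add: invert 1100001010 + 1 = 0011110110 (i.e. 246).
  1000011110
+ 0011110110
= 1100010100
Result 1100010100: MSB = 1 → 788 − 1024 = -236.
Addends (after negating the subtrahend) have opposite signs, so signed overflow cannot occur.

-236; no overflow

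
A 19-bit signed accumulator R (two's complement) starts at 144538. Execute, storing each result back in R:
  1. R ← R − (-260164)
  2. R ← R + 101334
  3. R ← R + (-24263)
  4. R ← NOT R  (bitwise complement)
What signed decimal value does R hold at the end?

42514

Start: R = 144538 = 0100011010010011010.
R = 144538 − (-260164) = 404702; wraps to -119586 = 1100010110011011110
R = -119586 + 101334 = -18252 = 1111011100010110100
R = -18252 + (-24263) = -42515 = 1110101100111101101
R = NOT 1110101100111101101 = 0001010011000010010 = 42514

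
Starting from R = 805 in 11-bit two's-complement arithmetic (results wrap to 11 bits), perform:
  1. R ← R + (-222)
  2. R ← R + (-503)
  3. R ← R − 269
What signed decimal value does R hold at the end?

Start: R = 805 = 01100100101.
R = 805 + (-222) = 583 = 01001000111
R = 583 + (-503) = 80 = 00001010000
R = 80 − 269 = -189 = 11101000011

-189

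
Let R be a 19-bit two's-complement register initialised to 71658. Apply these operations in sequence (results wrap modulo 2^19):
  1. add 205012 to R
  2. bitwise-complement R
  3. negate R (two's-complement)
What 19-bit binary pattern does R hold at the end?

1000011100010111111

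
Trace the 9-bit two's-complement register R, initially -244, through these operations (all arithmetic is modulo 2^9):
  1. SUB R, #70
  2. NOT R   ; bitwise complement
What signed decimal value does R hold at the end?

Start: R = -244 = 100001100.
R = -244 − 70 = -314; wraps to 198 = 011000110
R = NOT 011000110 = 100111001 = -199

-199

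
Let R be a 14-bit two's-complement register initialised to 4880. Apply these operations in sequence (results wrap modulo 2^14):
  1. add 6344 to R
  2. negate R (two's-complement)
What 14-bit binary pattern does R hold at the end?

01010000101000

Start: R = 4880 = 01001100010000.
R = 4880 + 6344 = 11224; wraps to -5160 = 10101111011000
R = −(-5160) = 5160 = 01010000101000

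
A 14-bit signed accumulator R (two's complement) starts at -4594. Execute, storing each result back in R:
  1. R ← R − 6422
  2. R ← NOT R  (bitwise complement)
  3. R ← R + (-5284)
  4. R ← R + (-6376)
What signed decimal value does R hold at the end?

Start: R = -4594 = 10111000001110.
R = -4594 − 6422 = -11016; wraps to 5368 = 01010011111000
R = NOT 01010011111000 = 10101100000111 = -5369
R = -5369 + (-5284) = -10653; wraps to 5731 = 01011001100011
R = 5731 + (-6376) = -645 = 11110101111011

-645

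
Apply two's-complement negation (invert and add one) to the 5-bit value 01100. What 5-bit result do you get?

Invert: 10011. Add 1: 10100.
Check: 01100 = 12, 10100 = -12.

10100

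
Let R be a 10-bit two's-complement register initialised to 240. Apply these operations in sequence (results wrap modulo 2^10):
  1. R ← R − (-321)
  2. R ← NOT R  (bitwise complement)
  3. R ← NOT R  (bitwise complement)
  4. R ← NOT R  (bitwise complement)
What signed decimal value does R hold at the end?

Start: R = 240 = 0011110000.
R = 240 − (-321) = 561; wraps to -463 = 1000110001
R = NOT 1000110001 = 0111001110 = 462
R = NOT 0111001110 = 1000110001 = -463
R = NOT 1000110001 = 0111001110 = 462

462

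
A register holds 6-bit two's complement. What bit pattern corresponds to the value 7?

7 is non-negative, so write it directly in 6 bits: 000111.

000111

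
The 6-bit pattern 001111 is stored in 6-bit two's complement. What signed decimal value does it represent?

MSB is 0, so the value is non-negative: 001111 = 15.

15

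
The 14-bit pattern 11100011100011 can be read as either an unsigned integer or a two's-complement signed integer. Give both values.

Unsigned: 11100011100011 = 14563.
Signed: MSB=1 → 14563 − 16384 = -1821.

unsigned = 14563, signed = -1821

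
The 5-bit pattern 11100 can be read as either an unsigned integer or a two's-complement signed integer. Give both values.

Unsigned: 11100 = 28.
Signed: MSB=1 → 28 − 32 = -4.

unsigned = 28, signed = -4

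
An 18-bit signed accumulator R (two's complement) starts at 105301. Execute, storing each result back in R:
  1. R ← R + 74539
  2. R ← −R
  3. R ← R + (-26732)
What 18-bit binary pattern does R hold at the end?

Start: R = 105301 = 011001101101010101.
R = 105301 + 74539 = 179840; wraps to -82304 = 101011111010000000
R = −(-82304) = 82304 = 010100000110000000
R = 82304 + (-26732) = 55572 = 001101100100010100

001101100100010100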